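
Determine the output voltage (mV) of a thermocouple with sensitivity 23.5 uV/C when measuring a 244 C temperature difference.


The thermocouple output V = sensitivity * dT.
V = 23.5 uV/C * 244 C
V = 5734.0 uV
V = 5.734 mV

5.734 mV


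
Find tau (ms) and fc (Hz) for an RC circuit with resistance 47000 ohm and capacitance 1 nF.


Time constant: tau = R * C.
tau = 47000 * 1.00e-09 = 4.7e-05 s
tau = 0.047 ms
Cutoff frequency: fc = 1 / (2*pi*R*C).
fc = 1 / (2*pi*4.7e-05) = 3386.28 Hz

tau = 0.047 ms, fc = 3386.28 Hz


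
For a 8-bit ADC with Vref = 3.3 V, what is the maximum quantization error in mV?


The maximum quantization error is +/- LSB/2.
LSB = Vref / 2^n = 3.3 / 256 = 0.01289062 V
Max error = LSB / 2 = 0.01289062 / 2 = 0.00644531 V
Max error = 6.4453 mV

6.4453 mV


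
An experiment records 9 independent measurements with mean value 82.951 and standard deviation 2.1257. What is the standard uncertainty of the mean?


The standard uncertainty for Type A evaluation is u = s / sqrt(n).
u = 2.1257 / sqrt(9)
u = 2.1257 / 3.0
u = 0.7086

0.7086


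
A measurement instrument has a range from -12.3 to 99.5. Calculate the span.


Span = upper range - lower range.
Span = 99.5 - (-12.3)
Span = 111.8

111.8


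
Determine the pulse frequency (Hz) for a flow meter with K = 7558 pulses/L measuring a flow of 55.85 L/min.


Frequency = K * Q / 60 (converting L/min to L/s).
f = 7558 * 55.85 / 60
f = 422114.3 / 60
f = 7035.24 Hz

7035.24 Hz


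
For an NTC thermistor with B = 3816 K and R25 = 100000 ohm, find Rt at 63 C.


NTC thermistor equation: Rt = R25 * exp(B * (1/T - 1/T25)).
T in Kelvin: 336.15 K, T25 = 298.15 K
1/T - 1/T25 = 1/336.15 - 1/298.15 = -0.00037915
B * (1/T - 1/T25) = 3816 * -0.00037915 = -1.4469
Rt = 100000 * exp(-1.4469) = 23531.0 ohm

23531.0 ohm


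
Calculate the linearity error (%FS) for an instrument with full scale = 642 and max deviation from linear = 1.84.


Linearity error = (max deviation / full scale) * 100%.
Linearity = (1.84 / 642) * 100
Linearity = 0.287 %FS

0.287 %FS


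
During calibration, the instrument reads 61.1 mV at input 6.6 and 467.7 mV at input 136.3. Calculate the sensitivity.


Sensitivity = (y2 - y1) / (x2 - x1).
S = (467.7 - 61.1) / (136.3 - 6.6)
S = 406.6 / 129.7
S = 3.1349 mV/unit

3.1349 mV/unit


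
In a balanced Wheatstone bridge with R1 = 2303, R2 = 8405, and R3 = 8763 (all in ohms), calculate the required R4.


At balance: R1*R4 = R2*R3, so R4 = R2*R3/R1.
R4 = 8405 * 8763 / 2303
R4 = 73653015 / 2303
R4 = 31981.34 ohm

31981.34 ohm


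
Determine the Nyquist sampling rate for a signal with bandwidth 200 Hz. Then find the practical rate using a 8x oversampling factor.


By Nyquist theorem, fs_min = 2 * fmax.
fs_min = 2 * 200 = 400 Hz
Practical rate = 8 * fs_min = 8 * 400 = 3200 Hz

fs_min = 400 Hz, fs_practical = 3200 Hz


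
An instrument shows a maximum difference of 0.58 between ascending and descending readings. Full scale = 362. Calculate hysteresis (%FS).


Hysteresis = (max difference / full scale) * 100%.
H = (0.58 / 362) * 100
H = 0.16 %FS

0.16 %FS


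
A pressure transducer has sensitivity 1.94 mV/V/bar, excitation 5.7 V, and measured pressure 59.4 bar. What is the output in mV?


Output = sensitivity * Vex * P.
Vout = 1.94 * 5.7 * 59.4
Vout = 11.058 * 59.4
Vout = 656.85 mV

656.85 mV


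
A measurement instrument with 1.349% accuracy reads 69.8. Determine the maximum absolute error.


Absolute error = (accuracy% / 100) * reading.
Error = (1.349 / 100) * 69.8
Error = 0.01349 * 69.8
Error = 0.9416

0.9416


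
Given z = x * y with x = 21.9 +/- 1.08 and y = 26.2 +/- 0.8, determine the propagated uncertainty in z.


For a product z = x*y, the relative uncertainty is:
uz/z = sqrt((ux/x)^2 + (uy/y)^2)
Relative uncertainties: ux/x = 1.08/21.9 = 0.049315
uy/y = 0.8/26.2 = 0.030534
z = 21.9 * 26.2 = 573.8
uz = 573.8 * sqrt(0.049315^2 + 0.030534^2) = 33.281

33.281


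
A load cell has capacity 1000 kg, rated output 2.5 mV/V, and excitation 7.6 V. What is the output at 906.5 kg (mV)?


Vout = rated_output * Vex * (load / capacity).
Vout = 2.5 * 7.6 * (906.5 / 1000)
Vout = 2.5 * 7.6 * 0.9065
Vout = 17.224 mV

17.224 mV


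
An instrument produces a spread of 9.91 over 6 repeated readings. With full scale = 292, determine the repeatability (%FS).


Repeatability = (spread / full scale) * 100%.
R = (9.91 / 292) * 100
R = 3.394 %FS

3.394 %FS


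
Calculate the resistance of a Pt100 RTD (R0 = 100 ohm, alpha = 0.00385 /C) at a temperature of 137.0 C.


The RTD equation: Rt = R0 * (1 + alpha * T).
Rt = 100 * (1 + 0.00385 * 137.0)
Rt = 100 * (1 + 0.52745)
Rt = 100 * 1.52745
Rt = 152.745 ohm

152.745 ohm


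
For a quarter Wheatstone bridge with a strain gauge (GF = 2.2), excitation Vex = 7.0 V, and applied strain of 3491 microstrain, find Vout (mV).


Quarter bridge output: Vout = (GF * epsilon * Vex) / 4.
Vout = (2.2 * 3491e-6 * 7.0) / 4
Vout = 0.0537614 / 4 V
Vout = 0.01344035 V = 13.4404 mV

13.4404 mV


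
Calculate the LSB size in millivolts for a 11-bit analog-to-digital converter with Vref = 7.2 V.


The resolution (LSB) of an ADC is Vref / 2^n.
LSB = 7.2 / 2^11
LSB = 7.2 / 2048
LSB = 0.00351563 V = 3.515625 mV

3.515625 mV


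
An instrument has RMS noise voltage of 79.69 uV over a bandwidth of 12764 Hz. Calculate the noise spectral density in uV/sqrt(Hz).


Noise spectral density = Vrms / sqrt(BW).
NSD = 79.69 / sqrt(12764)
NSD = 79.69 / 112.9779
NSD = 0.7054 uV/sqrt(Hz)

0.7054 uV/sqrt(Hz)


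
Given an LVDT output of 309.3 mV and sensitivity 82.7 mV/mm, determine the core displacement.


Displacement = Vout / sensitivity.
d = 309.3 / 82.7
d = 3.74 mm

3.74 mm


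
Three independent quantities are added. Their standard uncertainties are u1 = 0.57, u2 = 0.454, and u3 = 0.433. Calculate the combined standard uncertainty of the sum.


For a sum of independent quantities, uc = sqrt(u1^2 + u2^2 + u3^2).
uc = sqrt(0.57^2 + 0.454^2 + 0.433^2)
uc = sqrt(0.3249 + 0.206116 + 0.187489)
uc = 0.8476

0.8476


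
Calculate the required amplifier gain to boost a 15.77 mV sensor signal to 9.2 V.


Gain = Vout / Vin (converting to same units).
G = 9.2 V / 15.77 mV
G = 9200.0 mV / 15.77 mV
G = 583.39

583.39


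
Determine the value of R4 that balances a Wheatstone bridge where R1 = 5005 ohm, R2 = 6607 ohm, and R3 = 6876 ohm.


At balance: R1*R4 = R2*R3, so R4 = R2*R3/R1.
R4 = 6607 * 6876 / 5005
R4 = 45429732 / 5005
R4 = 9076.87 ohm

9076.87 ohm


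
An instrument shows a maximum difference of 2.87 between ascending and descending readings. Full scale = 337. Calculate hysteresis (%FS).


Hysteresis = (max difference / full scale) * 100%.
H = (2.87 / 337) * 100
H = 0.852 %FS

0.852 %FS


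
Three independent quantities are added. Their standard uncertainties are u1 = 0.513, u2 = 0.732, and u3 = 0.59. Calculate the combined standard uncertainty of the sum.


For a sum of independent quantities, uc = sqrt(u1^2 + u2^2 + u3^2).
uc = sqrt(0.513^2 + 0.732^2 + 0.59^2)
uc = sqrt(0.263169 + 0.535824 + 0.3481)
uc = 1.071

1.071


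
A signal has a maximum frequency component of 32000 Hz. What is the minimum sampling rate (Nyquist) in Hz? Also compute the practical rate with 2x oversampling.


By Nyquist theorem, fs_min = 2 * fmax.
fs_min = 2 * 32000 = 64000 Hz
Practical rate = 2 * fs_min = 2 * 64000 = 128000 Hz

fs_min = 64000 Hz, fs_practical = 128000 Hz


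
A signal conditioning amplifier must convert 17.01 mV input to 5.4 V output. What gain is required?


Gain = Vout / Vin (converting to same units).
G = 5.4 V / 17.01 mV
G = 5400.0 mV / 17.01 mV
G = 317.46

317.46


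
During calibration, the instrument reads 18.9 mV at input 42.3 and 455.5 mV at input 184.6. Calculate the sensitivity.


Sensitivity = (y2 - y1) / (x2 - x1).
S = (455.5 - 18.9) / (184.6 - 42.3)
S = 436.6 / 142.3
S = 3.0682 mV/unit

3.0682 mV/unit


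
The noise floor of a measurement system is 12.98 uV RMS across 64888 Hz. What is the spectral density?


Noise spectral density = Vrms / sqrt(BW).
NSD = 12.98 / sqrt(64888)
NSD = 12.98 / 254.7312
NSD = 0.051 uV/sqrt(Hz)

0.051 uV/sqrt(Hz)


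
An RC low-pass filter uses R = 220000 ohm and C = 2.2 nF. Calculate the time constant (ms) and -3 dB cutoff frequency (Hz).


Time constant: tau = R * C.
tau = 220000 * 2.20e-09 = 0.000484 s
tau = 0.484 ms
Cutoff frequency: fc = 1 / (2*pi*R*C).
fc = 1 / (2*pi*0.000484) = 328.83 Hz

tau = 0.484 ms, fc = 328.83 Hz


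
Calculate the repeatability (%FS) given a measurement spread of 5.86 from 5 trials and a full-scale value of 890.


Repeatability = (spread / full scale) * 100%.
R = (5.86 / 890) * 100
R = 0.658 %FS

0.658 %FS


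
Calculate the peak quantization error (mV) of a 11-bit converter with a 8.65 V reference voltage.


The maximum quantization error is +/- LSB/2.
LSB = Vref / 2^n = 8.65 / 2048 = 0.00422363 V
Max error = LSB / 2 = 0.00422363 / 2 = 0.00211182 V
Max error = 2.1118 mV

2.1118 mV


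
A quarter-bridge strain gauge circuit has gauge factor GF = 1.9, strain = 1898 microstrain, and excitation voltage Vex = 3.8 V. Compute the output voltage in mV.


Quarter bridge output: Vout = (GF * epsilon * Vex) / 4.
Vout = (1.9 * 1898e-6 * 3.8) / 4
Vout = 0.01370356 / 4 V
Vout = 0.00342589 V = 3.4259 mV

3.4259 mV


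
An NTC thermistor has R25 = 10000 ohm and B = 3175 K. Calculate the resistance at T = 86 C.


NTC thermistor equation: Rt = R25 * exp(B * (1/T - 1/T25)).
T in Kelvin: 359.15 K, T25 = 298.15 K
1/T - 1/T25 = 1/359.15 - 1/298.15 = -0.00056966
B * (1/T - 1/T25) = 3175 * -0.00056966 = -1.8087
Rt = 10000 * exp(-1.8087) = 1638.7 ohm

1638.7 ohm


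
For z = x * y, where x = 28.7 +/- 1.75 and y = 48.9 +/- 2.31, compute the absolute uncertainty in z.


For a product z = x*y, the relative uncertainty is:
uz/z = sqrt((ux/x)^2 + (uy/y)^2)
Relative uncertainties: ux/x = 1.75/28.7 = 0.060976
uy/y = 2.31/48.9 = 0.047239
z = 28.7 * 48.9 = 1403.4
uz = 1403.4 * sqrt(0.060976^2 + 0.047239^2) = 108.251

108.251


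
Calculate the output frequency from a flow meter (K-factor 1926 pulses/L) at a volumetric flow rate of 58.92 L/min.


Frequency = K * Q / 60 (converting L/min to L/s).
f = 1926 * 58.92 / 60
f = 113479.92 / 60
f = 1891.33 Hz

1891.33 Hz


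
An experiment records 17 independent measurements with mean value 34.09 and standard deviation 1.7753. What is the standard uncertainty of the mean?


The standard uncertainty for Type A evaluation is u = s / sqrt(n).
u = 1.7753 / sqrt(17)
u = 1.7753 / 4.1231
u = 0.4306

0.4306


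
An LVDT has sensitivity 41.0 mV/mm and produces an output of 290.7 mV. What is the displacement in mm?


Displacement = Vout / sensitivity.
d = 290.7 / 41.0
d = 7.09 mm

7.09 mm


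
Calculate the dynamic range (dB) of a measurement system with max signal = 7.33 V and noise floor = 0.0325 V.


Dynamic range = 20 * log10(Vmax / Vnoise).
DR = 20 * log10(7.33 / 0.0325)
DR = 20 * log10(225.54)
DR = 47.06 dB

47.06 dB


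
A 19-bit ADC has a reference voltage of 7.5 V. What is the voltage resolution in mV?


The resolution (LSB) of an ADC is Vref / 2^n.
LSB = 7.5 / 2^19
LSB = 7.5 / 524288
LSB = 1.431e-05 V = 0.01430511 mV

0.01430511 mV


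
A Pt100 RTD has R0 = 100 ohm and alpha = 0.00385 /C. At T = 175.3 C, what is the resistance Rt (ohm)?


The RTD equation: Rt = R0 * (1 + alpha * T).
Rt = 100 * (1 + 0.00385 * 175.3)
Rt = 100 * (1 + 0.674905)
Rt = 100 * 1.674905
Rt = 167.49 ohm

167.49 ohm


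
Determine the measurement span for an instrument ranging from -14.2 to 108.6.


Span = upper range - lower range.
Span = 108.6 - (-14.2)
Span = 122.8

122.8


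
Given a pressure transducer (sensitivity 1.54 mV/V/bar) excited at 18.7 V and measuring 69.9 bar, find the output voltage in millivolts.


Output = sensitivity * Vex * P.
Vout = 1.54 * 18.7 * 69.9
Vout = 28.798 * 69.9
Vout = 2012.98 mV

2012.98 mV


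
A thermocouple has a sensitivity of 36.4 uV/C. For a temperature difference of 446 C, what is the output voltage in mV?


The thermocouple output V = sensitivity * dT.
V = 36.4 uV/C * 446 C
V = 16234.4 uV
V = 16.234 mV

16.234 mV


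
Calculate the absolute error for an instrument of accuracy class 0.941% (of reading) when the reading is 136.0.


Absolute error = (accuracy% / 100) * reading.
Error = (0.941 / 100) * 136.0
Error = 0.00941 * 136.0
Error = 1.2798

1.2798


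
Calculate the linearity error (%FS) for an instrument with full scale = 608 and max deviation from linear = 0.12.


Linearity error = (max deviation / full scale) * 100%.
Linearity = (0.12 / 608) * 100
Linearity = 0.02 %FS

0.02 %FS


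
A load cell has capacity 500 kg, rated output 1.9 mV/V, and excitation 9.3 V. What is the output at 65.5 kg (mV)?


Vout = rated_output * Vex * (load / capacity).
Vout = 1.9 * 9.3 * (65.5 / 500)
Vout = 1.9 * 9.3 * 0.131
Vout = 2.315 mV

2.315 mV


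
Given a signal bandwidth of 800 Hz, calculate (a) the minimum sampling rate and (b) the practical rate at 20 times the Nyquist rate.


By Nyquist theorem, fs_min = 2 * fmax.
fs_min = 2 * 800 = 1600 Hz
Practical rate = 20 * fs_min = 20 * 1600 = 32000 Hz

fs_min = 1600 Hz, fs_practical = 32000 Hz


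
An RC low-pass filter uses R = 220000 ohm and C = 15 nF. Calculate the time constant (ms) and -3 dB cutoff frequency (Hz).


Time constant: tau = R * C.
tau = 220000 * 1.50e-08 = 0.0033 s
tau = 3.3 ms
Cutoff frequency: fc = 1 / (2*pi*R*C).
fc = 1 / (2*pi*0.0033) = 48.23 Hz

tau = 3.3 ms, fc = 48.23 Hz


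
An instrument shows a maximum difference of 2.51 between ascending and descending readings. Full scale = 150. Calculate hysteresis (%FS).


Hysteresis = (max difference / full scale) * 100%.
H = (2.51 / 150) * 100
H = 1.673 %FS

1.673 %FS


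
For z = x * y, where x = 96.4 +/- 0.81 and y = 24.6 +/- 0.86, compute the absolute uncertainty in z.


For a product z = x*y, the relative uncertainty is:
uz/z = sqrt((ux/x)^2 + (uy/y)^2)
Relative uncertainties: ux/x = 0.81/96.4 = 0.008402
uy/y = 0.86/24.6 = 0.034959
z = 96.4 * 24.6 = 2371.4
uz = 2371.4 * sqrt(0.008402^2 + 0.034959^2) = 85.265

85.265


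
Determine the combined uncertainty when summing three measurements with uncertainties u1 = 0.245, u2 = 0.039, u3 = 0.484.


For a sum of independent quantities, uc = sqrt(u1^2 + u2^2 + u3^2).
uc = sqrt(0.245^2 + 0.039^2 + 0.484^2)
uc = sqrt(0.060025 + 0.001521 + 0.234256)
uc = 0.5439

0.5439


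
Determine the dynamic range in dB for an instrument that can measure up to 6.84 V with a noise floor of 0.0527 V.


Dynamic range = 20 * log10(Vmax / Vnoise).
DR = 20 * log10(6.84 / 0.0527)
DR = 20 * log10(129.79)
DR = 42.26 dB

42.26 dB


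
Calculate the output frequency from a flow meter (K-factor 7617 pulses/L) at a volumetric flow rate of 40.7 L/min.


Frequency = K * Q / 60 (converting L/min to L/s).
f = 7617 * 40.7 / 60
f = 310011.9 / 60
f = 5166.87 Hz

5166.87 Hz


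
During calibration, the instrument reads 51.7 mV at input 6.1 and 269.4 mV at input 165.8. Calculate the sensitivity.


Sensitivity = (y2 - y1) / (x2 - x1).
S = (269.4 - 51.7) / (165.8 - 6.1)
S = 217.7 / 159.7
S = 1.3632 mV/unit

1.3632 mV/unit


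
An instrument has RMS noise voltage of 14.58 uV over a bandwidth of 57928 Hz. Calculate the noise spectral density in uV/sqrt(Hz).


Noise spectral density = Vrms / sqrt(BW).
NSD = 14.58 / sqrt(57928)
NSD = 14.58 / 240.6824
NSD = 0.0606 uV/sqrt(Hz)

0.0606 uV/sqrt(Hz)


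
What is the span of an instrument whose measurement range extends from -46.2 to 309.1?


Span = upper range - lower range.
Span = 309.1 - (-46.2)
Span = 355.3

355.3


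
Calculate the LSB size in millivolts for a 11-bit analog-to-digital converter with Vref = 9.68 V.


The resolution (LSB) of an ADC is Vref / 2^n.
LSB = 9.68 / 2^11
LSB = 9.68 / 2048
LSB = 0.00472656 V = 4.7265625 mV

4.7265625 mV


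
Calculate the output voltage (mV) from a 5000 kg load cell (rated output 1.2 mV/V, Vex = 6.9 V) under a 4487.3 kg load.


Vout = rated_output * Vex * (load / capacity).
Vout = 1.2 * 6.9 * (4487.3 / 5000)
Vout = 1.2 * 6.9 * 0.89746
Vout = 7.431 mV

7.431 mV


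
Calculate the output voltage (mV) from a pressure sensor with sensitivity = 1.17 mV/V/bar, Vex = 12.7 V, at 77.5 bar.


Output = sensitivity * Vex * P.
Vout = 1.17 * 12.7 * 77.5
Vout = 14.859 * 77.5
Vout = 1151.57 mV

1151.57 mV


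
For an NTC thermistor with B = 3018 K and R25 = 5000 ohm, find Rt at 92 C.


NTC thermistor equation: Rt = R25 * exp(B * (1/T - 1/T25)).
T in Kelvin: 365.15 K, T25 = 298.15 K
1/T - 1/T25 = 1/365.15 - 1/298.15 = -0.00061542
B * (1/T - 1/T25) = 3018 * -0.00061542 = -1.8573
Rt = 5000 * exp(-1.8573) = 780.4 ohm

780.4 ohm


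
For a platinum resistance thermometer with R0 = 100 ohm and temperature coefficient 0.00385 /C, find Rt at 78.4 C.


The RTD equation: Rt = R0 * (1 + alpha * T).
Rt = 100 * (1 + 0.00385 * 78.4)
Rt = 100 * (1 + 0.30184)
Rt = 100 * 1.30184
Rt = 130.184 ohm

130.184 ohm


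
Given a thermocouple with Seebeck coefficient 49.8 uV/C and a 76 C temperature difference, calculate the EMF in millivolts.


The thermocouple output V = sensitivity * dT.
V = 49.8 uV/C * 76 C
V = 3784.8 uV
V = 3.785 mV

3.785 mV


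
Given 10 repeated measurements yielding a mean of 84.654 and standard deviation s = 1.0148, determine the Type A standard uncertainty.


The standard uncertainty for Type A evaluation is u = s / sqrt(n).
u = 1.0148 / sqrt(10)
u = 1.0148 / 3.1623
u = 0.3209

0.3209


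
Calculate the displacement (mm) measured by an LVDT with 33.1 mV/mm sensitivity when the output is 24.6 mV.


Displacement = Vout / sensitivity.
d = 24.6 / 33.1
d = 0.743 mm

0.743 mm


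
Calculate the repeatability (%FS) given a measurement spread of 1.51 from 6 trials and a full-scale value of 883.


Repeatability = (spread / full scale) * 100%.
R = (1.51 / 883) * 100
R = 0.171 %FS

0.171 %FS


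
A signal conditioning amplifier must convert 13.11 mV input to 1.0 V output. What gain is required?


Gain = Vout / Vin (converting to same units).
G = 1.0 V / 13.11 mV
G = 1000.0 mV / 13.11 mV
G = 76.28

76.28


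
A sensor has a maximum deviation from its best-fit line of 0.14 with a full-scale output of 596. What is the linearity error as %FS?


Linearity error = (max deviation / full scale) * 100%.
Linearity = (0.14 / 596) * 100
Linearity = 0.023 %FS

0.023 %FS


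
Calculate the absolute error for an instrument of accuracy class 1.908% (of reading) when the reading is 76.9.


Absolute error = (accuracy% / 100) * reading.
Error = (1.908 / 100) * 76.9
Error = 0.01908 * 76.9
Error = 1.4673

1.4673


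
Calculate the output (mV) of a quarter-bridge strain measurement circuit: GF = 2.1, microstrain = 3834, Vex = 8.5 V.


Quarter bridge output: Vout = (GF * epsilon * Vex) / 4.
Vout = (2.1 * 3834e-6 * 8.5) / 4
Vout = 0.0684369 / 4 V
Vout = 0.01710922 V = 17.1092 mV

17.1092 mV


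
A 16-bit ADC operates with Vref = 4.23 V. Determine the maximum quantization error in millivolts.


The maximum quantization error is +/- LSB/2.
LSB = Vref / 2^n = 4.23 / 65536 = 6.454e-05 V
Max error = LSB / 2 = 6.454e-05 / 2 = 3.227e-05 V
Max error = 0.0323 mV

0.0323 mV


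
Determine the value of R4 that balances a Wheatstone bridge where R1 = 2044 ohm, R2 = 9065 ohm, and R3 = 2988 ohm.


At balance: R1*R4 = R2*R3, so R4 = R2*R3/R1.
R4 = 9065 * 2988 / 2044
R4 = 27086220 / 2044
R4 = 13251.58 ohm

13251.58 ohm


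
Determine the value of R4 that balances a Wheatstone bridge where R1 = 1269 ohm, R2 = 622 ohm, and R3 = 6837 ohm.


At balance: R1*R4 = R2*R3, so R4 = R2*R3/R1.
R4 = 622 * 6837 / 1269
R4 = 4252614 / 1269
R4 = 3351.15 ohm

3351.15 ohm


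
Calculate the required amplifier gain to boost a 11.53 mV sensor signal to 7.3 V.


Gain = Vout / Vin (converting to same units).
G = 7.3 V / 11.53 mV
G = 7300.0 mV / 11.53 mV
G = 633.13

633.13


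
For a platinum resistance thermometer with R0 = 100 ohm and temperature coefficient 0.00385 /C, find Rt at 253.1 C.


The RTD equation: Rt = R0 * (1 + alpha * T).
Rt = 100 * (1 + 0.00385 * 253.1)
Rt = 100 * (1 + 0.974435)
Rt = 100 * 1.974435
Rt = 197.444 ohm

197.444 ohm


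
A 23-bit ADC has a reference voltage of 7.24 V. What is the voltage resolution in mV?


The resolution (LSB) of an ADC is Vref / 2^n.
LSB = 7.24 / 2^23
LSB = 7.24 / 8388608
LSB = 8.6e-07 V = 0.00086308 mV

0.00086308 mV


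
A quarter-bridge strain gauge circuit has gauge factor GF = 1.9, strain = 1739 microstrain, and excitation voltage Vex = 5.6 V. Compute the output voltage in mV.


Quarter bridge output: Vout = (GF * epsilon * Vex) / 4.
Vout = (1.9 * 1739e-6 * 5.6) / 4
Vout = 0.01850296 / 4 V
Vout = 0.00462574 V = 4.6257 mV

4.6257 mV


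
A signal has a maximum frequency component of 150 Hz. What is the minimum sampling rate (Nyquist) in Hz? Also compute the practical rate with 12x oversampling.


By Nyquist theorem, fs_min = 2 * fmax.
fs_min = 2 * 150 = 300 Hz
Practical rate = 12 * fs_min = 12 * 300 = 3600 Hz

fs_min = 300 Hz, fs_practical = 3600 Hz


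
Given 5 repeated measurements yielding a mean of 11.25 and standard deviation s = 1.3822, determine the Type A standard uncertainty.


The standard uncertainty for Type A evaluation is u = s / sqrt(n).
u = 1.3822 / sqrt(5)
u = 1.3822 / 2.2361
u = 0.6181

0.6181


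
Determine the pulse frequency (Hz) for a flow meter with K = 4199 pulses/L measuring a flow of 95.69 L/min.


Frequency = K * Q / 60 (converting L/min to L/s).
f = 4199 * 95.69 / 60
f = 401802.31 / 60
f = 6696.71 Hz

6696.71 Hz


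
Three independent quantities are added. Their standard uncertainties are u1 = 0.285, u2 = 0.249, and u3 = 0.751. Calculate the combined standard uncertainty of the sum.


For a sum of independent quantities, uc = sqrt(u1^2 + u2^2 + u3^2).
uc = sqrt(0.285^2 + 0.249^2 + 0.751^2)
uc = sqrt(0.081225 + 0.062001 + 0.564001)
uc = 0.841

0.841


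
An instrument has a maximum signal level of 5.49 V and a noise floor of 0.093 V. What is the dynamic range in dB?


Dynamic range = 20 * log10(Vmax / Vnoise).
DR = 20 * log10(5.49 / 0.093)
DR = 20 * log10(59.03)
DR = 35.42 dB

35.42 dB


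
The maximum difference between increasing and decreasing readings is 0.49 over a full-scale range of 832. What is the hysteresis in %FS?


Hysteresis = (max difference / full scale) * 100%.
H = (0.49 / 832) * 100
H = 0.059 %FS

0.059 %FS


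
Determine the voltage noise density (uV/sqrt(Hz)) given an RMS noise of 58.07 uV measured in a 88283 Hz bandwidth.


Noise spectral density = Vrms / sqrt(BW).
NSD = 58.07 / sqrt(88283)
NSD = 58.07 / 297.1246
NSD = 0.1954 uV/sqrt(Hz)

0.1954 uV/sqrt(Hz)


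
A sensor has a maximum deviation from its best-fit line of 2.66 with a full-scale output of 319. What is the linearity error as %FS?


Linearity error = (max deviation / full scale) * 100%.
Linearity = (2.66 / 319) * 100
Linearity = 0.834 %FS

0.834 %FS


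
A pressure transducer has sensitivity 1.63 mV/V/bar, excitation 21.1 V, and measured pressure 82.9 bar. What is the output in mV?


Output = sensitivity * Vex * P.
Vout = 1.63 * 21.1 * 82.9
Vout = 34.393 * 82.9
Vout = 2851.18 mV

2851.18 mV


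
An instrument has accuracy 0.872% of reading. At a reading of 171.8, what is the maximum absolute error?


Absolute error = (accuracy% / 100) * reading.
Error = (0.872 / 100) * 171.8
Error = 0.00872 * 171.8
Error = 1.4981

1.4981


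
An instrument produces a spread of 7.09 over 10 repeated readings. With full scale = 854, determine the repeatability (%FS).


Repeatability = (spread / full scale) * 100%.
R = (7.09 / 854) * 100
R = 0.83 %FS

0.83 %FS


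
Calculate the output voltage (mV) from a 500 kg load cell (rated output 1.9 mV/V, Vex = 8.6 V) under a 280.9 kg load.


Vout = rated_output * Vex * (load / capacity).
Vout = 1.9 * 8.6 * (280.9 / 500)
Vout = 1.9 * 8.6 * 0.5618
Vout = 9.18 mV

9.18 mV


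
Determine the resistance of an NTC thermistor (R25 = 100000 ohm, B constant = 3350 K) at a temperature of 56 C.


NTC thermistor equation: Rt = R25 * exp(B * (1/T - 1/T25)).
T in Kelvin: 329.15 K, T25 = 298.15 K
1/T - 1/T25 = 1/329.15 - 1/298.15 = -0.00031589
B * (1/T - 1/T25) = 3350 * -0.00031589 = -1.0582
Rt = 100000 * exp(-1.0582) = 34707.1 ohm

34707.1 ohm


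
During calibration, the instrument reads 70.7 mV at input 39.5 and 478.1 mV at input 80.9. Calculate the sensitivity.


Sensitivity = (y2 - y1) / (x2 - x1).
S = (478.1 - 70.7) / (80.9 - 39.5)
S = 407.4 / 41.4
S = 9.8406 mV/unit

9.8406 mV/unit


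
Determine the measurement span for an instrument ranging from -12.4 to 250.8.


Span = upper range - lower range.
Span = 250.8 - (-12.4)
Span = 263.2

263.2


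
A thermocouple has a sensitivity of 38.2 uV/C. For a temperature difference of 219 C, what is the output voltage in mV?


The thermocouple output V = sensitivity * dT.
V = 38.2 uV/C * 219 C
V = 8365.8 uV
V = 8.366 mV

8.366 mV


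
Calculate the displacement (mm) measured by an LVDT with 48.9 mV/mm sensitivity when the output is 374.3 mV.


Displacement = Vout / sensitivity.
d = 374.3 / 48.9
d = 7.654 mm

7.654 mm


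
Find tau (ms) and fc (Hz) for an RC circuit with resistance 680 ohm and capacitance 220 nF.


Time constant: tau = R * C.
tau = 680 * 2.20e-07 = 0.0001496 s
tau = 0.1496 ms
Cutoff frequency: fc = 1 / (2*pi*R*C).
fc = 1 / (2*pi*0.0001496) = 1063.87 Hz

tau = 0.1496 ms, fc = 1063.87 Hz


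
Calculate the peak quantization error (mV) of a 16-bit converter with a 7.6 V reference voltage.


The maximum quantization error is +/- LSB/2.
LSB = Vref / 2^n = 7.6 / 65536 = 0.00011597 V
Max error = LSB / 2 = 0.00011597 / 2 = 5.798e-05 V
Max error = 0.058 mV

0.058 mV


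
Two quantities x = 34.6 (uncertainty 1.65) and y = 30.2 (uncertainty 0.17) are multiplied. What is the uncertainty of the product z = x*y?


For a product z = x*y, the relative uncertainty is:
uz/z = sqrt((ux/x)^2 + (uy/y)^2)
Relative uncertainties: ux/x = 1.65/34.6 = 0.047688
uy/y = 0.17/30.2 = 0.005629
z = 34.6 * 30.2 = 1044.9
uz = 1044.9 * sqrt(0.047688^2 + 0.005629^2) = 50.176

50.176


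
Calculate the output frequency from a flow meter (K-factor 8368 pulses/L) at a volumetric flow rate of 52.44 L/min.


Frequency = K * Q / 60 (converting L/min to L/s).
f = 8368 * 52.44 / 60
f = 438817.92 / 60
f = 7313.63 Hz

7313.63 Hz


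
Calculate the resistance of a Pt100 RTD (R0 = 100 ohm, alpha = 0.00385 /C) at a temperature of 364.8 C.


The RTD equation: Rt = R0 * (1 + alpha * T).
Rt = 100 * (1 + 0.00385 * 364.8)
Rt = 100 * (1 + 1.40448)
Rt = 100 * 2.40448
Rt = 240.448 ohm

240.448 ohm


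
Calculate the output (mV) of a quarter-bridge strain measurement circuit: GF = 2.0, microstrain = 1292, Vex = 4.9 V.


Quarter bridge output: Vout = (GF * epsilon * Vex) / 4.
Vout = (2.0 * 1292e-6 * 4.9) / 4
Vout = 0.0126616 / 4 V
Vout = 0.0031654 V = 3.1654 mV

3.1654 mV


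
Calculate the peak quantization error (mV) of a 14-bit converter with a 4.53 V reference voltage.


The maximum quantization error is +/- LSB/2.
LSB = Vref / 2^n = 4.53 / 16384 = 0.00027649 V
Max error = LSB / 2 = 0.00027649 / 2 = 0.00013824 V
Max error = 0.1382 mV

0.1382 mV


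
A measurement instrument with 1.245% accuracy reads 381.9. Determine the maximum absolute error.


Absolute error = (accuracy% / 100) * reading.
Error = (1.245 / 100) * 381.9
Error = 0.01245 * 381.9
Error = 4.7547

4.7547


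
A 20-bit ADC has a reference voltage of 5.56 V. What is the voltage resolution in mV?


The resolution (LSB) of an ADC is Vref / 2^n.
LSB = 5.56 / 2^20
LSB = 5.56 / 1048576
LSB = 5.3e-06 V = 0.00530243 mV

0.00530243 mV


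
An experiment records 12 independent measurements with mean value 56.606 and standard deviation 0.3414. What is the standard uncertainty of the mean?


The standard uncertainty for Type A evaluation is u = s / sqrt(n).
u = 0.3414 / sqrt(12)
u = 0.3414 / 3.4641
u = 0.0986

0.0986


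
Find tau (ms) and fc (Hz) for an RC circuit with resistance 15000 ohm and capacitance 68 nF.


Time constant: tau = R * C.
tau = 15000 * 6.80e-08 = 0.00102 s
tau = 1.02 ms
Cutoff frequency: fc = 1 / (2*pi*R*C).
fc = 1 / (2*pi*0.00102) = 156.03 Hz

tau = 1.02 ms, fc = 156.03 Hz


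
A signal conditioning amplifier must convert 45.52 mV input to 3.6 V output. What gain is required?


Gain = Vout / Vin (converting to same units).
G = 3.6 V / 45.52 mV
G = 3600.0 mV / 45.52 mV
G = 79.09

79.09


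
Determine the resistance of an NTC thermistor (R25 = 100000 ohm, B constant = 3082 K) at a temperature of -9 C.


NTC thermistor equation: Rt = R25 * exp(B * (1/T - 1/T25)).
T in Kelvin: 264.15 K, T25 = 298.15 K
1/T - 1/T25 = 1/264.15 - 1/298.15 = 0.00043171
B * (1/T - 1/T25) = 3082 * 0.00043171 = 1.3305
Rt = 100000 * exp(1.3305) = 378306.5 ohm

378306.5 ohm


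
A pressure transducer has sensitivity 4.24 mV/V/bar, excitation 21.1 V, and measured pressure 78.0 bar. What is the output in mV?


Output = sensitivity * Vex * P.
Vout = 4.24 * 21.1 * 78.0
Vout = 89.464 * 78.0
Vout = 6978.19 mV

6978.19 mV


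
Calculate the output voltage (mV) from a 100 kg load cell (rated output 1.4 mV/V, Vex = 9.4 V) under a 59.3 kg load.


Vout = rated_output * Vex * (load / capacity).
Vout = 1.4 * 9.4 * (59.3 / 100)
Vout = 1.4 * 9.4 * 0.593
Vout = 7.804 mV

7.804 mV


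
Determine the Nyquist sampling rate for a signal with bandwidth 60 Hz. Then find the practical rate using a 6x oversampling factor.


By Nyquist theorem, fs_min = 2 * fmax.
fs_min = 2 * 60 = 120 Hz
Practical rate = 6 * fs_min = 6 * 120 = 720 Hz

fs_min = 120 Hz, fs_practical = 720 Hz


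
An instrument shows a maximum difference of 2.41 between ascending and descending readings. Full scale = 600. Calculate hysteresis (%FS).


Hysteresis = (max difference / full scale) * 100%.
H = (2.41 / 600) * 100
H = 0.402 %FS

0.402 %FS


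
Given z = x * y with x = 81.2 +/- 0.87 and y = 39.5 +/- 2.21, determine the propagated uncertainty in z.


For a product z = x*y, the relative uncertainty is:
uz/z = sqrt((ux/x)^2 + (uy/y)^2)
Relative uncertainties: ux/x = 0.87/81.2 = 0.010714
uy/y = 2.21/39.5 = 0.055949
z = 81.2 * 39.5 = 3207.4
uz = 3207.4 * sqrt(0.010714^2 + 0.055949^2) = 182.713

182.713


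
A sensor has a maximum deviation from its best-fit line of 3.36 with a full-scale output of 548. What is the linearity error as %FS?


Linearity error = (max deviation / full scale) * 100%.
Linearity = (3.36 / 548) * 100
Linearity = 0.613 %FS

0.613 %FS


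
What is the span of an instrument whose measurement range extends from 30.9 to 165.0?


Span = upper range - lower range.
Span = 165.0 - (30.9)
Span = 134.1

134.1


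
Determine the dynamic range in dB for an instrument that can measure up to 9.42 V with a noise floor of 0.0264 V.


Dynamic range = 20 * log10(Vmax / Vnoise).
DR = 20 * log10(9.42 / 0.0264)
DR = 20 * log10(356.82)
DR = 51.05 dB

51.05 dB


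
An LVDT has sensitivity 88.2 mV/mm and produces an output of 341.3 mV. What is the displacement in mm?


Displacement = Vout / sensitivity.
d = 341.3 / 88.2
d = 3.87 mm

3.87 mm


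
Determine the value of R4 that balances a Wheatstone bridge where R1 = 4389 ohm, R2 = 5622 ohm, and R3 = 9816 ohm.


At balance: R1*R4 = R2*R3, so R4 = R2*R3/R1.
R4 = 5622 * 9816 / 4389
R4 = 55185552 / 4389
R4 = 12573.6 ohm

12573.6 ohm


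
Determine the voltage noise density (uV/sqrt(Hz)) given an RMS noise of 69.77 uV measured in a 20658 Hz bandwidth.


Noise spectral density = Vrms / sqrt(BW).
NSD = 69.77 / sqrt(20658)
NSD = 69.77 / 143.7289
NSD = 0.4854 uV/sqrt(Hz)

0.4854 uV/sqrt(Hz)


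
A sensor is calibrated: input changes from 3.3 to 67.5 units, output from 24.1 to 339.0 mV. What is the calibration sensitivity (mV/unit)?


Sensitivity = (y2 - y1) / (x2 - x1).
S = (339.0 - 24.1) / (67.5 - 3.3)
S = 314.9 / 64.2
S = 4.905 mV/unit

4.905 mV/unit


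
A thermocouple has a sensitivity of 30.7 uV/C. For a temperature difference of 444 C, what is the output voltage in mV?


The thermocouple output V = sensitivity * dT.
V = 30.7 uV/C * 444 C
V = 13630.8 uV
V = 13.631 mV

13.631 mV


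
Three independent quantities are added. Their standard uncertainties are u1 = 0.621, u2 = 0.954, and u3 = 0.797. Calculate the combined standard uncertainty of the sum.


For a sum of independent quantities, uc = sqrt(u1^2 + u2^2 + u3^2).
uc = sqrt(0.621^2 + 0.954^2 + 0.797^2)
uc = sqrt(0.385641 + 0.910116 + 0.635209)
uc = 1.3896

1.3896


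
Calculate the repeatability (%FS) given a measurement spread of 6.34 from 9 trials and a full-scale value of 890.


Repeatability = (spread / full scale) * 100%.
R = (6.34 / 890) * 100
R = 0.712 %FS

0.712 %FS


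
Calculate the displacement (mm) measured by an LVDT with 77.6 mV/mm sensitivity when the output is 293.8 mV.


Displacement = Vout / sensitivity.
d = 293.8 / 77.6
d = 3.786 mm

3.786 mm


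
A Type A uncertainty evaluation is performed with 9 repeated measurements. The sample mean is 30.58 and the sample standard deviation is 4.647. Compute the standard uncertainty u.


The standard uncertainty for Type A evaluation is u = s / sqrt(n).
u = 4.647 / sqrt(9)
u = 4.647 / 3.0
u = 1.549

1.549


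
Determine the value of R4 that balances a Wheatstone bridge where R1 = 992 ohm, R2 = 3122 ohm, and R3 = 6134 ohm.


At balance: R1*R4 = R2*R3, so R4 = R2*R3/R1.
R4 = 3122 * 6134 / 992
R4 = 19150348 / 992
R4 = 19304.79 ohm

19304.79 ohm


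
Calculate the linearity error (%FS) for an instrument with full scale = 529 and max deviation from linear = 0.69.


Linearity error = (max deviation / full scale) * 100%.
Linearity = (0.69 / 529) * 100
Linearity = 0.13 %FS

0.13 %FS


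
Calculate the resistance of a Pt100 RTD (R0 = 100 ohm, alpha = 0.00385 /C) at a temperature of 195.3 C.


The RTD equation: Rt = R0 * (1 + alpha * T).
Rt = 100 * (1 + 0.00385 * 195.3)
Rt = 100 * (1 + 0.751905)
Rt = 100 * 1.751905
Rt = 175.191 ohm

175.191 ohm


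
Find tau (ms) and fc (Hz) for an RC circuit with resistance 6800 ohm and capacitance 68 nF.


Time constant: tau = R * C.
tau = 6800 * 6.80e-08 = 0.0004624 s
tau = 0.4624 ms
Cutoff frequency: fc = 1 / (2*pi*R*C).
fc = 1 / (2*pi*0.0004624) = 344.19 Hz

tau = 0.4624 ms, fc = 344.19 Hz


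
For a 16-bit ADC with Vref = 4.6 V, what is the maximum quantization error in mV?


The maximum quantization error is +/- LSB/2.
LSB = Vref / 2^n = 4.6 / 65536 = 7.019e-05 V
Max error = LSB / 2 = 7.019e-05 / 2 = 3.51e-05 V
Max error = 0.0351 mV

0.0351 mV


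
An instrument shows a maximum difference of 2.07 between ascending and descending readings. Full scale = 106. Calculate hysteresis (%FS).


Hysteresis = (max difference / full scale) * 100%.
H = (2.07 / 106) * 100
H = 1.953 %FS

1.953 %FS


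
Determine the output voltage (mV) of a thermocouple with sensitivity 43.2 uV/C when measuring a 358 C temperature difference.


The thermocouple output V = sensitivity * dT.
V = 43.2 uV/C * 358 C
V = 15465.6 uV
V = 15.466 mV

15.466 mV


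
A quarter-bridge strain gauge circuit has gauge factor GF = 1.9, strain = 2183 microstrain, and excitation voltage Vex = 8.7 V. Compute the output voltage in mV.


Quarter bridge output: Vout = (GF * epsilon * Vex) / 4.
Vout = (1.9 * 2183e-6 * 8.7) / 4
Vout = 0.03608499 / 4 V
Vout = 0.00902125 V = 9.0212 mV

9.0212 mV


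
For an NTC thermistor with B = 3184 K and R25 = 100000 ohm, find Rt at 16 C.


NTC thermistor equation: Rt = R25 * exp(B * (1/T - 1/T25)).
T in Kelvin: 289.15 K, T25 = 298.15 K
1/T - 1/T25 = 1/289.15 - 1/298.15 = 0.0001044
B * (1/T - 1/T25) = 3184 * 0.0001044 = 0.3324
Rt = 100000 * exp(0.3324) = 139430.7 ohm

139430.7 ohm


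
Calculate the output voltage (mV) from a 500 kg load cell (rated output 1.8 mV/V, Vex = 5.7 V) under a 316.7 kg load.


Vout = rated_output * Vex * (load / capacity).
Vout = 1.8 * 5.7 * (316.7 / 500)
Vout = 1.8 * 5.7 * 0.6334
Vout = 6.499 mV

6.499 mV


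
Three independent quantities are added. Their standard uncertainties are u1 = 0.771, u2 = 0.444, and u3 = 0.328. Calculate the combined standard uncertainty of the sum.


For a sum of independent quantities, uc = sqrt(u1^2 + u2^2 + u3^2).
uc = sqrt(0.771^2 + 0.444^2 + 0.328^2)
uc = sqrt(0.594441 + 0.197136 + 0.107584)
uc = 0.9482

0.9482


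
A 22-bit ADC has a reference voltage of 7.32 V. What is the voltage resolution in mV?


The resolution (LSB) of an ADC is Vref / 2^n.
LSB = 7.32 / 2^22
LSB = 7.32 / 4194304
LSB = 1.75e-06 V = 0.00174522 mV

0.00174522 mV


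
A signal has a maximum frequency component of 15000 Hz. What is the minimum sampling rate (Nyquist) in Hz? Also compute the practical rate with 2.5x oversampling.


By Nyquist theorem, fs_min = 2 * fmax.
fs_min = 2 * 15000 = 30000 Hz
Practical rate = 2.5 * fs_min = 2.5 * 30000 = 75000 Hz

fs_min = 30000 Hz, fs_practical = 75000 Hz


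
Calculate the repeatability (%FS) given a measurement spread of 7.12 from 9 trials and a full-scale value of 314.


Repeatability = (spread / full scale) * 100%.
R = (7.12 / 314) * 100
R = 2.268 %FS

2.268 %FS


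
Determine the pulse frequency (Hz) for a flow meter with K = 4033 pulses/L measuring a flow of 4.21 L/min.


Frequency = K * Q / 60 (converting L/min to L/s).
f = 4033 * 4.21 / 60
f = 16978.93 / 60
f = 282.98 Hz

282.98 Hz


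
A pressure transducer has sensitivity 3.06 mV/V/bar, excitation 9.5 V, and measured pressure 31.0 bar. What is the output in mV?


Output = sensitivity * Vex * P.
Vout = 3.06 * 9.5 * 31.0
Vout = 29.07 * 31.0
Vout = 901.17 mV

901.17 mV


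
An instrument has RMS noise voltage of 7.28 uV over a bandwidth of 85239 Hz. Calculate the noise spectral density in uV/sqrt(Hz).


Noise spectral density = Vrms / sqrt(BW).
NSD = 7.28 / sqrt(85239)
NSD = 7.28 / 291.9572
NSD = 0.0249 uV/sqrt(Hz)

0.0249 uV/sqrt(Hz)


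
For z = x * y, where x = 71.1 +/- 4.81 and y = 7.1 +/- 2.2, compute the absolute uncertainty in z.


For a product z = x*y, the relative uncertainty is:
uz/z = sqrt((ux/x)^2 + (uy/y)^2)
Relative uncertainties: ux/x = 4.81/71.1 = 0.067651
uy/y = 2.2/7.1 = 0.309859
z = 71.1 * 7.1 = 504.8
uz = 504.8 * sqrt(0.067651^2 + 0.309859^2) = 160.105

160.105


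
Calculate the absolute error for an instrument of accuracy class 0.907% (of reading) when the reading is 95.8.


Absolute error = (accuracy% / 100) * reading.
Error = (0.907 / 100) * 95.8
Error = 0.00907 * 95.8
Error = 0.8689

0.8689


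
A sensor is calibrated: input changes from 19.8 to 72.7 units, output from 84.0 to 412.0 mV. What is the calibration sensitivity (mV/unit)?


Sensitivity = (y2 - y1) / (x2 - x1).
S = (412.0 - 84.0) / (72.7 - 19.8)
S = 328.0 / 52.9
S = 6.2004 mV/unit

6.2004 mV/unit


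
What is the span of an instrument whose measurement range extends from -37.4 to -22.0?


Span = upper range - lower range.
Span = -22.0 - (-37.4)
Span = 15.4

15.4


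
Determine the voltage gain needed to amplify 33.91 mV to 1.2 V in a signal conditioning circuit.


Gain = Vout / Vin (converting to same units).
G = 1.2 V / 33.91 mV
G = 1200.0 mV / 33.91 mV
G = 35.39

35.39


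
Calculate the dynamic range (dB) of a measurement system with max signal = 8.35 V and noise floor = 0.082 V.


Dynamic range = 20 * log10(Vmax / Vnoise).
DR = 20 * log10(8.35 / 0.082)
DR = 20 * log10(101.83)
DR = 40.16 dB

40.16 dB


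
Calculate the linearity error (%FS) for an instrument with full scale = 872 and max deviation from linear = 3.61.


Linearity error = (max deviation / full scale) * 100%.
Linearity = (3.61 / 872) * 100
Linearity = 0.414 %FS

0.414 %FS


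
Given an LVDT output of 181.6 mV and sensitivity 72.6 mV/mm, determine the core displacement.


Displacement = Vout / sensitivity.
d = 181.6 / 72.6
d = 2.501 mm

2.501 mm
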